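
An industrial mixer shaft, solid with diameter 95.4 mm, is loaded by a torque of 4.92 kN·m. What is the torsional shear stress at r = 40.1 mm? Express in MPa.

24.3 MPa

J = πd⁴/32 = π(0.0954)⁴/32 = 8.132×10^-6 m⁴.
Shear stress varies linearly with radius: τ = T·r/J = 4920 × 0.0401 / 8.132×10^-6 = 2.426×10^7 Pa.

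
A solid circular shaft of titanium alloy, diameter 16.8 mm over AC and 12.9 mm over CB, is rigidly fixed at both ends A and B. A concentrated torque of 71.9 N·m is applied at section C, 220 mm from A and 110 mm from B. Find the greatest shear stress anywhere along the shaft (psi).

10100 psi

Compatibility: T_A·a/J_AC = T_B·b/J_CB with T_A + T_B = T₀.
J_AC = 7.82×10^-9 m⁴, J_CB = 2.72×10^-9 m⁴, so T_A = T₀·(J_AC/a)/((J_AC/a)+(J_CB/b)) = 42.41 N·m, T_B = 29.49 N·m.
τ in each portion: τ_AC = 4.56×10^7 Pa, τ_CB = 7.00×10^7 Pa; maximum is in CB.
τ_max = T_CB·r/J = 29.49·0.00645/2.72×10^-9 = 6.996×10^7 Pa.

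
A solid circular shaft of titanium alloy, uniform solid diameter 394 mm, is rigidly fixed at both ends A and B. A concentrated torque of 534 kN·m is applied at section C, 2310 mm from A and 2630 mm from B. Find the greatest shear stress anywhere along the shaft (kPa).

With uniform GJ and both ends fixed, compatibility θ_AC = θ_CB gives T_A·a = T_B·b, together with T_A + T_B = T₀.
T_A = T₀·b/(a+b) = 534000·2630/4940 = 284300 N·m; T_B = 249700 N·m.
τ in each portion: τ_AC = 2.37×10^7 Pa, τ_CB = 2.08×10^7 Pa; maximum is in AC.
τ_max = T_AC·r/J = 284300·0.197/2.37×10^-3 = 2.367×10^7 Pa.

23700 kPa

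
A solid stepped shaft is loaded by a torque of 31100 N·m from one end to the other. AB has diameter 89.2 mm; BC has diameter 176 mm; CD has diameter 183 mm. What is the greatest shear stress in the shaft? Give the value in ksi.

Under the same torque, τ_max = 16T/(πd³) is largest where d is smallest — segment AB (d = 89.2 mm).
τ_max = 16·31100/(π·(0.0892)³) = 2.232×10^8 Pa.

32.4 ksi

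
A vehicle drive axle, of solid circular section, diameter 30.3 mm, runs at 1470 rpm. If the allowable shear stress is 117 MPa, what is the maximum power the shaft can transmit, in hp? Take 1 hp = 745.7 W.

132 hp

J = πd⁴/32 = π(0.0303)⁴/32 = 8.275×10^-8 m⁴.
T_max = τ_allow·J/r = 1.17×10^8 × 8.275×10^-8 / 0.0152 = 639.1 N·m.
ω = 2π·1470/60 = 153.9 rad/s, so P_max = T_max·ω = 9.838×10^4 W.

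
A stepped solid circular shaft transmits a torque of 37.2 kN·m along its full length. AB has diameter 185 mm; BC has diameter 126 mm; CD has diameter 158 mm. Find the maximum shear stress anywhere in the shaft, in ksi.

Under the same torque, τ_max = 16T/(πd³) is largest where d is smallest — segment BC (d = 126 mm).
τ_max = 16·37200/(π·(0.126)³) = 9.471×10^7 Pa.

13.7 ksi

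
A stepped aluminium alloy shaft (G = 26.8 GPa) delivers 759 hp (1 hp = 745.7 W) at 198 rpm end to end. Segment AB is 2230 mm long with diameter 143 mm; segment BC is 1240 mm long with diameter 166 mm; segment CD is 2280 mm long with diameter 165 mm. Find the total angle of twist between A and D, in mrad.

104 mrad

ω = 2π·198/60 = 20.73 rad/s, so T = P/ω = 759×745.7 / 20.73 = 27300 N·m.
J_AB = π(0.143)⁴/32 = 4.11×10^-5 m⁴; J_BC = π(0.166)⁴/32 = 7.45×10^-5 m⁴; J_CD = π(0.165)⁴/32 = 7.28×10^-5 m⁴.
θ = (T/G)·Σ L_i/J_i = (27300/26.8×10⁹)·(2.23/4.11×10^-5 + 1.24/7.45×10^-5 + 2.28/7.28×10^-5) = 0.1042 rad.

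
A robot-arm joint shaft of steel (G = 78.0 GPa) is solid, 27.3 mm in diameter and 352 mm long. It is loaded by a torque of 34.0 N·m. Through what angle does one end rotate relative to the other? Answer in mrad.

J = πd⁴/32 = π(0.0273)⁴/32 = 5.453×10^-8 m⁴.
θ = T·L/(G·J) = 34.00 × 0.352 / (78.0×10⁹ × 5.453×10^-8) = 2.814×10^-3 rad.

2.81 mrad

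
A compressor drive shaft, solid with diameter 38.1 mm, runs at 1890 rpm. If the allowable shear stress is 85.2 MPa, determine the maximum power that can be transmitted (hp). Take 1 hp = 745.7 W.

246 hp

J = πd⁴/32 = π(0.0381)⁴/32 = 2.069×10^-7 m⁴.
T_max = τ_allow·J/r = 8.52×10^7 × 2.069×10^-7 / 0.0191 = 925.2 N·m.
ω = 2π·1890/60 = 197.9 rad/s, so P_max = T_max·ω = 1.831×10^5 W.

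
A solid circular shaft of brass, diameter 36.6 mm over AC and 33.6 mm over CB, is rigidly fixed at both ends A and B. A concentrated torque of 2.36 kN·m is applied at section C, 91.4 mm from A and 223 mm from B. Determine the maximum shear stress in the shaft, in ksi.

Compatibility: T_A·a/J_AC = T_B·b/J_CB with T_A + T_B = T₀.
J_AC = 1.76×10^-7 m⁴, J_CB = 1.25×10^-7 m⁴, so T_A = T₀·(J_AC/a)/((J_AC/a)+(J_CB/b)) = 1828 N·m, T_B = 532.1 N·m.
τ in each portion: τ_AC = 1.90×10^8 Pa, τ_CB = 7.14×10^7 Pa; maximum is in AC.
τ_max = T_AC·r/J = 1828·0.0183/1.76×10^-7 = 1.899×10^8 Pa.

27.5 ksi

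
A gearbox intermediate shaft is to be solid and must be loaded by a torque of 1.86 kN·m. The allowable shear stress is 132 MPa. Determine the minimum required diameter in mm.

For a solid shaft τ_max = 16T/(πd³), so d = (16T/(π τ_allow))^(1/3) = (16·1860/(π·1.32×10^8))^(1/3) = 0.04156 m.

41.6 mm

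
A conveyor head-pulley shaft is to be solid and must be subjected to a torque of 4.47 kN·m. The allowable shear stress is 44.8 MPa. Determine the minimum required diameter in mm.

79.8 mm

For a solid shaft τ_max = 16T/(πd³), so d = (16T/(π τ_allow))^(1/3) = (16·4470/(π·4.48×10^7))^(1/3) = 0.07980 m.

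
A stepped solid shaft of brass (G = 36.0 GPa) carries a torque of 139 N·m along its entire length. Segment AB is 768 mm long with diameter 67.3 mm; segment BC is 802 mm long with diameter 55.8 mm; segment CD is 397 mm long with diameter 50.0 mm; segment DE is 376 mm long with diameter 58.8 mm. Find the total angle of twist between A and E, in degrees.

J_AB = π(0.0673)⁴/32 = 2.01×10^-6 m⁴; J_BC = π(0.0558)⁴/32 = 9.52×10^-7 m⁴; J_CD = π(0.0500)⁴/32 = 6.14×10^-7 m⁴; J_DE = π(0.0588)⁴/32 = 1.17×10^-6 m⁴.
θ = (T/G)·Σ L_i/J_i = (139.0/36.0×10⁹)·(0.768/2.01×10^-6 + 0.802/9.52×10^-7 + 0.397/6.14×10^-7 + 0.376/1.17×10^-6) = 8.461×10^-3 rad.

0.485°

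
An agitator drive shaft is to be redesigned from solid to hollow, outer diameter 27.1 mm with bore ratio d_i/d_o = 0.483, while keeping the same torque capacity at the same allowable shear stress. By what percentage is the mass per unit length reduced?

20.4 %

Equal τ_max and T ⇒ the solid shaft needs d_s³ = d_o³(1−k⁴), so d_s = 27.1·(1−0.483⁴)^(1/3) = 26.60 mm.
Area ratio A_h/A_s = d_o²(1−k²)/d_s² = (1−k²)/(1−k⁴)^(2/3) = 0.7959.
Mass saving = 1 − 0.7959 = 20.4 %.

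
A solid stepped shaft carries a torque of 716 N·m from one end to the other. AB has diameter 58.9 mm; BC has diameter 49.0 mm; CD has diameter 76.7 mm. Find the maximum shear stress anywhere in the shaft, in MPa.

31.0 MPa

Under the same torque, τ_max = 16T/(πd³) is largest where d is smallest — segment BC (d = 49.0 mm).
τ_max = 16·716.0/(π·(0.0490)³) = 3.100×10^7 Pa.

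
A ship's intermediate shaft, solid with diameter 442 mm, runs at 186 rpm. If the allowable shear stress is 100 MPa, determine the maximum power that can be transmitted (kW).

33000 kW

J = πd⁴/32 = π(0.442)⁴/32 = 3.747×10^-3 m⁴.
T_max = τ_allow·J/r = 1.00×10^8 × 3.747×10^-3 / 0.221 = 1.695e6 N·m.
ω = 2π·186/60 = 19.48 rad/s, so P_max = T_max·ω = 3.302×10^7 W.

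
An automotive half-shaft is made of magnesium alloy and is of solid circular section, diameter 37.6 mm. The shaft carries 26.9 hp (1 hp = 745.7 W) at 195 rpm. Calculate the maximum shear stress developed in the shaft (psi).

ω = 2π·195/60 = 20.42 rad/s, so T = P/ω = 26.9×745.7 / 20.42 = 982.3 N·m.
J = πd⁴/32 = π(0.0376)⁴/32 = 1.962×10^-7 m⁴.
τ_max = T·r/J = 982.3 × 0.0188 / 1.962×10^-7 = 9.412×10^7 Pa.

13700 psi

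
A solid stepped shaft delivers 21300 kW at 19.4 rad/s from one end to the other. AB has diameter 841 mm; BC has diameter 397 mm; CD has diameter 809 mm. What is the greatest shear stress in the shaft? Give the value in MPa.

ω = 19.4 rad/s, so T = P/ω = 21300×10³ / 19.40 = 1.098e6 N·m.
Under the same torque, τ_max = 16T/(πd³) is largest where d is smallest — segment BC (d = 397 mm).
τ_max = 16·1.098e6/(π·(0.397)³) = 8.937×10^7 Pa.

89.4 MPa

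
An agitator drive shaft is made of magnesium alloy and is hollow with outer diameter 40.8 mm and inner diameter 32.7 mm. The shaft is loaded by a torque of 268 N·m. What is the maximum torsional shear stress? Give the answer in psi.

4960 psi

J = π(d_o⁴ − d_i⁴)/32 = π(0.0408⁴ − 0.0327⁴)/32 = 1.598×10^-7 m⁴.
τ_max = T·r/J = 268.0 × 0.0204 / 1.598×10^-7 = 3.421×10^7 Pa.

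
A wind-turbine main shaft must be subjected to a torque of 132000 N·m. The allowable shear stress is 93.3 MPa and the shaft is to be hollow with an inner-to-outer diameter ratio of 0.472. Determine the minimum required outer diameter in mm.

196 mm

For a hollow shaft with d_i/d_o = 0.472: τ_max = 16T/(π d_o³ (1−k⁴)), so d_o = [16T/(π τ_allow (1−k⁴))]^(1/3) = [16·132000/(π·9.33×10^7·0.9504)]^(1/3) = 0.1965 m.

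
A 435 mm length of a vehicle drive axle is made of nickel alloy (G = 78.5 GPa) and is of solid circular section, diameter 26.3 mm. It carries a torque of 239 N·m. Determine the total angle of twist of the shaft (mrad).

28.2 mrad

J = πd⁴/32 = π(0.0263)⁴/32 = 4.697×10^-8 m⁴.
θ = T·L/(G·J) = 239.0 × 0.435 / (78.5×10⁹ × 4.697×10^-8) = 0.02820 rad.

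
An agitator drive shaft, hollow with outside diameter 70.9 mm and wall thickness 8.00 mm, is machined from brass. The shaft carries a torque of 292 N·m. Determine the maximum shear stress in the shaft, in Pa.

6.51e6 Pa

J = π(d_o⁴ − d_i⁴)/32 = π(0.0709⁴ − 0.0549⁴)/32 = 1.589×10^-6 m⁴.
τ_max = T·r/J = 292.0 × 0.0355 / 1.589×10^-6 = 6.515×10^6 Pa.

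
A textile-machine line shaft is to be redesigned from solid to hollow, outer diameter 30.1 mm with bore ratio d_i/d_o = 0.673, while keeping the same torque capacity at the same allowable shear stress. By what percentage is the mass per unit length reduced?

36.2 %

Equal τ_max and T ⇒ the solid shaft needs d_s³ = d_o³(1−k⁴), so d_s = 30.1·(1−0.673⁴)^(1/3) = 27.88 mm.
Area ratio A_h/A_s = d_o²(1−k²)/d_s² = (1−k²)/(1−k⁴)^(2/3) = 0.6376.
Mass saving = 1 − 0.6376 = 36.2 %.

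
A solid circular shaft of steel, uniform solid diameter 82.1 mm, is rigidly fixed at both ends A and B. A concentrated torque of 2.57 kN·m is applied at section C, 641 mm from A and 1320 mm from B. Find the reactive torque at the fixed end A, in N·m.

1730 N·m

With uniform GJ and both ends fixed, compatibility θ_AC = θ_CB gives T_A·a = T_B·b, together with T_A + T_B = T₀.
T_A = T₀·b/(a+b) = 2570·1320/1961 = 1730 N·m; T_B = 840.1 N·m.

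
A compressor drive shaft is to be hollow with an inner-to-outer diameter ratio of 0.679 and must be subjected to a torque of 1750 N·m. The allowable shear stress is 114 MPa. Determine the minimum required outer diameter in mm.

46.3 mm

For a hollow shaft with d_i/d_o = 0.679: τ_max = 16T/(π d_o³ (1−k⁴)), so d_o = [16T/(π τ_allow (1−k⁴))]^(1/3) = [16·1750/(π·1.14×10^8·0.7874)]^(1/3) = 0.04631 m.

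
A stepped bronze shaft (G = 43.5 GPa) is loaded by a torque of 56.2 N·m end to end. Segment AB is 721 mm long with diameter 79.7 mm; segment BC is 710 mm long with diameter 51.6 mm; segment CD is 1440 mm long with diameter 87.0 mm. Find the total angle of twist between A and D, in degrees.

0.108°

J_AB = π(0.0797)⁴/32 = 3.96×10^-6 m⁴; J_BC = π(0.0516)⁴/32 = 6.96×10^-7 m⁴; J_CD = π(0.0870)⁴/32 = 5.62×10^-6 m⁴.
θ = (T/G)·Σ L_i/J_i = (56.20/43.5×10⁹)·(0.721/3.96×10^-6 + 0.710/6.96×10^-7 + 1.44/5.62×10^-6) = 1.884×10^-3 rad.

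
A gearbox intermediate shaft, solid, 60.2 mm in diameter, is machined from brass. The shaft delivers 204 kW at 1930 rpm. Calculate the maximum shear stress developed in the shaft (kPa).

ω = 2π·1930/60 = 202.1 rad/s, so T = P/ω = 204×10³ / 202.1 = 1009 N·m.
J = πd⁴/32 = π(0.0602)⁴/32 = 1.289×10^-6 m⁴.
τ_max = T·r/J = 1009 × 0.0301 / 1.289×10^-6 = 2.356×10^7 Pa.

23600 kPa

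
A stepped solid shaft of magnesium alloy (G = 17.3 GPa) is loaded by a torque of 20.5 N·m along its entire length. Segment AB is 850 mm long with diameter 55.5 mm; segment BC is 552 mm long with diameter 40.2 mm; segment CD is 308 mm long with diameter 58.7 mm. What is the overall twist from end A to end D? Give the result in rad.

J_AB = π(0.0555)⁴/32 = 9.31×10^-7 m⁴; J_BC = π(0.0402)⁴/32 = 2.56×10^-7 m⁴; J_CD = π(0.0587)⁴/32 = 1.17×10^-6 m⁴.
θ = (T/G)·Σ L_i/J_i = (20.50/17.3×10⁹)·(0.850/9.31×10^-7 + 0.552/2.56×10^-7 + 0.308/1.17×10^-6) = 3.946×10^-3 rad.

0.00395 rad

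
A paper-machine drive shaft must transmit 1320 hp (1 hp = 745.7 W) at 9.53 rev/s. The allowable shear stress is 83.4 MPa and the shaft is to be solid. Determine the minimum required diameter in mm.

ω = 2π·9.53 = 59.88 rad/s, so T = P/ω = 1320×745.7 / 59.88 = 16440 N·m.
For a solid shaft τ_max = 16T/(πd³), so d = (16T/(π τ_allow))^(1/3) = (16·16440/(π·8.34×10^7))^(1/3) = 0.1001 m.

100 mm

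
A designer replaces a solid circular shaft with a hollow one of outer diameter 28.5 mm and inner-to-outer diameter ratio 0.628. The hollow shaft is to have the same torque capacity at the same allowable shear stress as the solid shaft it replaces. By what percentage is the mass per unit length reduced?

32.2 %

Equal τ_max and T ⇒ the solid shaft needs d_s³ = d_o³(1−k⁴), so d_s = 28.5·(1−0.628⁴)^(1/3) = 26.94 mm.
Area ratio A_h/A_s = d_o²(1−k²)/d_s² = (1−k²)/(1−k⁴)^(2/3) = 0.6779.
Mass saving = 1 − 0.6779 = 32.2 %.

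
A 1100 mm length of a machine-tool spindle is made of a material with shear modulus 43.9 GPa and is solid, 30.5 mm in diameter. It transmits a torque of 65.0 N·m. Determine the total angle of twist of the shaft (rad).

0.0192 rad

J = πd⁴/32 = π(0.0305)⁴/32 = 8.496×10^-8 m⁴.
θ = T·L/(G·J) = 65.00 × 1.10 / (43.9×10⁹ × 8.496×10^-8) = 0.01917 rad.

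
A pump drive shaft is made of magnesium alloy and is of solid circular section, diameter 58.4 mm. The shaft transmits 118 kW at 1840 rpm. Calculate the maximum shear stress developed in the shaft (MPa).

15.7 MPa

ω = 2π·1840/60 = 192.7 rad/s, so T = P/ω = 118×10³ / 192.7 = 612.4 N·m.
J = πd⁴/32 = π(0.0584)⁴/32 = 1.142×10^-6 m⁴.
τ_max = T·r/J = 612.4 × 0.0292 / 1.142×10^-6 = 1.566×10^7 Pa.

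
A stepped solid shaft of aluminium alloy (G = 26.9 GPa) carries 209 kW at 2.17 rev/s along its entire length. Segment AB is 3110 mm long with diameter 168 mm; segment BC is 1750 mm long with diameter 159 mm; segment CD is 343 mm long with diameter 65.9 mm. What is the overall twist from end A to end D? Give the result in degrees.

ω = 2π·2.17 = 13.63 rad/s, so T = P/ω = 209×10³ / 13.63 = 15330 N·m.
J_AB = π(0.168)⁴/32 = 7.82×10^-5 m⁴; J_BC = π(0.159)⁴/32 = 6.27×10^-5 m⁴; J_CD = π(0.0659)⁴/32 = 1.85×10^-6 m⁴.
θ = (T/G)·Σ L_i/J_i = (15330/26.9×10⁹)·(3.11/7.82×10^-5 + 1.75/6.27×10^-5 + 0.343/1.85×10^-6) = 0.1441 rad.

8.26°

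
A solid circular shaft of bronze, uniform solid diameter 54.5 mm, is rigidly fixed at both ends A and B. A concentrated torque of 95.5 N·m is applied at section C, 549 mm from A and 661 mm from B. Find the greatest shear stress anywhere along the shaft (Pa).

1.64e6 Pa

With uniform GJ and both ends fixed, compatibility θ_AC = θ_CB gives T_A·a = T_B·b, together with T_A + T_B = T₀.
T_A = T₀·b/(a+b) = 95.50·661/1210 = 52.17 N·m; T_B = 43.33 N·m.
τ in each portion: τ_AC = 1.64×10^6 Pa, τ_CB = 1.36×10^6 Pa; maximum is in AC.
τ_max = T_AC·r/J = 52.17·0.0272/8.66×10^-7 = 1.641×10^6 Pa.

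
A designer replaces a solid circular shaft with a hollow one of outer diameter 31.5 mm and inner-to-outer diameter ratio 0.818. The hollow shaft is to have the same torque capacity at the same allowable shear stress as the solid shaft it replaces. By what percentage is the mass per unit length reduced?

Equal τ_max and T ⇒ the solid shaft needs d_s³ = d_o³(1−k⁴), so d_s = 31.5·(1−0.818⁴)^(1/3) = 25.84 mm.
Area ratio A_h/A_s = d_o²(1−k²)/d_s² = (1−k²)/(1−k⁴)^(2/3) = 0.4915.
Mass saving = 1 − 0.4915 = 50.8 %.

50.8 %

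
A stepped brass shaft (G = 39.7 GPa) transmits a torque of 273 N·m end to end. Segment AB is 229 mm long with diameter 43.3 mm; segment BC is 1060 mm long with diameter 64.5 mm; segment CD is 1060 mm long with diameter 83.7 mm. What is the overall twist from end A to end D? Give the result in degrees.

0.594°

J_AB = π(0.0433)⁴/32 = 3.45×10^-7 m⁴; J_BC = π(0.0645)⁴/32 = 1.70×10^-6 m⁴; J_CD = π(0.0837)⁴/32 = 4.82×10^-6 m⁴.
θ = (T/G)·Σ L_i/J_i = (273.0/39.7×10⁹)·(0.229/3.45×10^-7 + 1.06/1.70×10^-6 + 1.06/4.82×10^-6) = 0.01037 rad.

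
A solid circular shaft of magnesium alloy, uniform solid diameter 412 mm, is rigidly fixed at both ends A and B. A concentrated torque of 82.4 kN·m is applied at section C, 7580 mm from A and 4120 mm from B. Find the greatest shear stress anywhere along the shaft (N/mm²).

With uniform GJ and both ends fixed, compatibility θ_AC = θ_CB gives T_A·a = T_B·b, together with T_A + T_B = T₀.
T_A = T₀·b/(a+b) = 82400·4120/11700 = 29020 N·m; T_B = 53380 N·m.
τ in each portion: τ_AC = 2.11×10^6 Pa, τ_CB = 3.89×10^6 Pa; maximum is in CB.
τ_max = T_CB·r/J = 53380·0.206/2.83×10^-3 = 3.888×10^6 Pa.

3.89 N/mm²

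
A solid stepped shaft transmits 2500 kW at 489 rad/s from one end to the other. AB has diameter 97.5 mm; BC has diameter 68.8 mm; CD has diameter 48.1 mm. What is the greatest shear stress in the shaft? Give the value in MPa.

ω = 489 rad/s, so T = P/ω = 2500×10³ / 489.0 = 5112 N·m.
Under the same torque, τ_max = 16T/(πd³) is largest where d is smallest — segment CD (d = 48.1 mm).
τ_max = 16·5112/(π·(0.0481)³) = 2.340×10^8 Pa.

234 MPa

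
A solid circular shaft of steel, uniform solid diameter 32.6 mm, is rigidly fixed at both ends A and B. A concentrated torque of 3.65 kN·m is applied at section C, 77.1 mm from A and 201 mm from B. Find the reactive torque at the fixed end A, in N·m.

2640 N·m

With uniform GJ and both ends fixed, compatibility θ_AC = θ_CB gives T_A·a = T_B·b, together with T_A + T_B = T₀.
T_A = T₀·b/(a+b) = 3650·201/278.1 = 2638 N·m; T_B = 1012 N·m.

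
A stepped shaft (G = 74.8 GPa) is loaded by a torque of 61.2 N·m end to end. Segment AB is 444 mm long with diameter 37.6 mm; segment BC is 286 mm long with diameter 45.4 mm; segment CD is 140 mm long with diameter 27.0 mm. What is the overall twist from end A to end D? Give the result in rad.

0.00461 rad

J_AB = π(0.0376)⁴/32 = 1.96×10^-7 m⁴; J_BC = π(0.0454)⁴/32 = 4.17×10^-7 m⁴; J_CD = π(0.0270)⁴/32 = 5.22×10^-8 m⁴.
θ = (T/G)·Σ L_i/J_i = (61.20/74.8×10⁹)·(0.444/1.96×10^-7 + 0.286/4.17×10^-7 + 0.140/5.22×10^-8) = 4.608×10^-3 rad.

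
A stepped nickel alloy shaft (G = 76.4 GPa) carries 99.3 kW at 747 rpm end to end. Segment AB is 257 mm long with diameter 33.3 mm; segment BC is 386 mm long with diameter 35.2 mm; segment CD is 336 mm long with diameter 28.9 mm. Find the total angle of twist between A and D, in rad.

ω = 2π·747/60 = 78.23 rad/s, so T = P/ω = 99.3×10³ / 78.23 = 1269 N·m.
J_AB = π(0.0333)⁴/32 = 1.21×10^-7 m⁴; J_BC = π(0.0352)⁴/32 = 1.51×10^-7 m⁴; J_CD = π(0.0289)⁴/32 = 6.85×10^-8 m⁴.
θ = (T/G)·Σ L_i/J_i = (1269/76.4×10⁹)·(0.257/1.21×10^-7 + 0.386/1.51×10^-7 + 0.336/6.85×10^-8) = 0.1594 rad.

0.159 rad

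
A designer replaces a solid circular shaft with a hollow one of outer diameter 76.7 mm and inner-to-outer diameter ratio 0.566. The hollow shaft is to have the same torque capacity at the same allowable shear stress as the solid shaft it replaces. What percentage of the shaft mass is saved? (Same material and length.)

Equal τ_max and T ⇒ the solid shaft needs d_s³ = d_o³(1−k⁴), so d_s = 76.7·(1−0.566⁴)^(1/3) = 73.98 mm.
Area ratio A_h/A_s = d_o²(1−k²)/d_s² = (1−k²)/(1−k⁴)^(2/3) = 0.7305.
Mass saving = 1 − 0.7305 = 26.9 %.

26.9 %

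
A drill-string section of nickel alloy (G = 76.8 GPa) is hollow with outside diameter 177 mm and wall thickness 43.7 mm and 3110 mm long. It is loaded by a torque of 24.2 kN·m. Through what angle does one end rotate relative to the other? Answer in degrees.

J = π(d_o⁴ − d_i⁴)/32 = π(0.177⁴ − 0.0896⁴)/32 = 9.003×10^-5 m⁴.
θ = T·L/(G·J) = 24200 × 3.11 / (76.8×10⁹ × 9.003×10^-5) = 0.01088 rad.

0.624°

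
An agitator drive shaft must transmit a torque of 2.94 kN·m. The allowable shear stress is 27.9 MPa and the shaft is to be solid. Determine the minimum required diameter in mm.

81.3 mm

For a solid shaft τ_max = 16T/(πd³), so d = (16T/(π τ_allow))^(1/3) = (16·2940/(π·2.79×10^7))^(1/3) = 0.08127 m.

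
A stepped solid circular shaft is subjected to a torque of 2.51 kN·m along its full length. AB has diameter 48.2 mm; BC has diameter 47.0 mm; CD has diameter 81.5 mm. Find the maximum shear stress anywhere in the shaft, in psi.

17900 psi

Under the same torque, τ_max = 16T/(πd³) is largest where d is smallest — segment BC (d = 47.0 mm).
τ_max = 16·2510/(π·(0.0470)³) = 1.231×10^8 Pa.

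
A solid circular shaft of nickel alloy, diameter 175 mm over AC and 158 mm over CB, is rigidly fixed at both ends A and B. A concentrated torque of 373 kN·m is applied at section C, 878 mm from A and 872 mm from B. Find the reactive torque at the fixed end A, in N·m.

Compatibility: T_A·a/J_AC = T_B·b/J_CB with T_A + T_B = T₀.
J_AC = 9.21×10^-5 m⁴, J_CB = 6.12×10^-5 m⁴, so T_A = T₀·(J_AC/a)/((J_AC/a)+(J_CB/b)) = 223500 N·m, T_B = 149500 N·m.

223000 N·m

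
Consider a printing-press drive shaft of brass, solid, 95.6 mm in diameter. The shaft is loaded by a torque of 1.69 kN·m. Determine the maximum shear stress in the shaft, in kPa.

J = πd⁴/32 = π(0.0956)⁴/32 = 8.200×10^-6 m⁴.
τ_max = T·r/J = 1690 × 0.0478 / 8.200×10^-6 = 9.851×10^6 Pa.

9850 kPa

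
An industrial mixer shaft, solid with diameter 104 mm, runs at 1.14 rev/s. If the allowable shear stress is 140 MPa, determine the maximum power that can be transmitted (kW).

221 kW

J = πd⁴/32 = π(0.104)⁴/32 = 1.149×10^-5 m⁴.
T_max = τ_allow·J/r = 1.40×10^8 × 1.149×10^-5 / 0.0520 = 30920 N·m.
ω = 2π·1.14 = 7.163 rad/s, so P_max = T_max·ω = 2.215×10^5 W.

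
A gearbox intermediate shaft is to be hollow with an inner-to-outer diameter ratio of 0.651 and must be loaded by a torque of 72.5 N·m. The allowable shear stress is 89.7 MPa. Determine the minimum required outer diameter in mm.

For a hollow shaft with d_i/d_o = 0.651: τ_max = 16T/(π d_o³ (1−k⁴)), so d_o = [16T/(π τ_allow (1−k⁴))]^(1/3) = [16·72.50/(π·8.97×10^7·0.8204)]^(1/3) = 0.01712 m.

17.1 mm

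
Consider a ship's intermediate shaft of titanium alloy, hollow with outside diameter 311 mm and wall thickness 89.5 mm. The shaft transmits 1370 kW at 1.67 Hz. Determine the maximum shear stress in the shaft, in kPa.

22800 kPa

ω = 2π·1.67 = 10.49 rad/s, so T = P/ω = 1370×10³ / 10.49 = 130600 N·m.
J = π(d_o⁴ − d_i⁴)/32 = π(0.311⁴ − 0.132⁴)/32 = 8.886×10^-4 m⁴.
τ_max = T·r/J = 130600 × 0.155 / 8.886×10^-4 = 2.285×10^7 Pa.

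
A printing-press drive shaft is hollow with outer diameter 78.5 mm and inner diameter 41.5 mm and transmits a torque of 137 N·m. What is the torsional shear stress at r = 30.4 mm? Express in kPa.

1210 kPa

J = π(d_o⁴ − d_i⁴)/32 = π(0.0785⁴ − 0.0415⁴)/32 = 3.437×10^-6 m⁴.
Shear stress varies linearly with radius: τ = T·r/J = 137.0 × 0.0304 / 3.437×10^-6 = 1.212×10^6 Pa.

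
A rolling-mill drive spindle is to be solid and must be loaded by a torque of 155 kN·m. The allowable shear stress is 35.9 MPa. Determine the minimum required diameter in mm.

280 mm

For a solid shaft τ_max = 16T/(πd³), so d = (16T/(π τ_allow))^(1/3) = (16·155000/(π·3.59×10^7))^(1/3) = 0.2802 m.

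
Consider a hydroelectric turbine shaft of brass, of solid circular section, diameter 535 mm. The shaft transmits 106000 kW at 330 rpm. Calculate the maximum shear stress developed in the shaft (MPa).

102 MPa

ω = 2π·330/60 = 34.56 rad/s, so T = P/ω = 106000×10³ / 34.56 = 3.067e6 N·m.
J = πd⁴/32 = π(0.535)⁴/32 = 8.043×10^-3 m⁴.
τ_max = T·r/J = 3.067e6 × 0.268 / 8.043×10^-3 = 1.020×10^8 Pa.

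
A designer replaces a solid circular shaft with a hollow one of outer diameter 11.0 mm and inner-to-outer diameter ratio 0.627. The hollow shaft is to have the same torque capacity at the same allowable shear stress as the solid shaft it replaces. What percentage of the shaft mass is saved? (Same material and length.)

32.1 %

Equal τ_max and T ⇒ the solid shaft needs d_s³ = d_o³(1−k⁴), so d_s = 11.0·(1−0.627⁴)^(1/3) = 10.40 mm.
Area ratio A_h/A_s = d_o²(1−k²)/d_s² = (1−k²)/(1−k⁴)^(2/3) = 0.6787.
Mass saving = 1 − 0.6787 = 32.1 %.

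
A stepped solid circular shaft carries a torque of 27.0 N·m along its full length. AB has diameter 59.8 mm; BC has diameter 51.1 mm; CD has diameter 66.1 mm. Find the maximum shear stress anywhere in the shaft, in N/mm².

1.03 N/mm²

Under the same torque, τ_max = 16T/(πd³) is largest where d is smallest — segment BC (d = 51.1 mm).
τ_max = 16·27.00/(π·(0.0511)³) = 1.031×10^6 Pa.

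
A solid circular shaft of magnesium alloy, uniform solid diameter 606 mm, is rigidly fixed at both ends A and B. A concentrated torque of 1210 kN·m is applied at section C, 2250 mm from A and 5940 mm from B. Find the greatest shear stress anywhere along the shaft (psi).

2910 psi

With uniform GJ and both ends fixed, compatibility θ_AC = θ_CB gives T_A·a = T_B·b, together with T_A + T_B = T₀.
T_A = T₀·b/(a+b) = 1.210e6·5940/8190 = 877600 N·m; T_B = 332400 N·m.
τ in each portion: τ_AC = 2.01×10^7 Pa, τ_CB = 7.61×10^6 Pa; maximum is in AC.
τ_max = T_AC·r/J = 877600·0.303/0.0132 = 2.008×10^7 Pa.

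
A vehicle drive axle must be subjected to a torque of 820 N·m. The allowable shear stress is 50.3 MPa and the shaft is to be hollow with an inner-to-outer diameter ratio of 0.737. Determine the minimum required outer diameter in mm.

49.0 mm

For a hollow shaft with d_i/d_o = 0.737: τ_max = 16T/(π d_o³ (1−k⁴)), so d_o = [16T/(π τ_allow (1−k⁴))]^(1/3) = [16·820.0/(π·5.03×10^7·0.7050)]^(1/3) = 0.04902 m.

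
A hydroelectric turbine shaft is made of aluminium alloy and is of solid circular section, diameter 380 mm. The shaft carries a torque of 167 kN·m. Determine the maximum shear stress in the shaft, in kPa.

J = πd⁴/32 = π(0.380)⁴/32 = 2.047×10^-3 m⁴.
τ_max = T·r/J = 167000 × 0.190 / 2.047×10^-3 = 1.550×10^7 Pa.

15500 kPa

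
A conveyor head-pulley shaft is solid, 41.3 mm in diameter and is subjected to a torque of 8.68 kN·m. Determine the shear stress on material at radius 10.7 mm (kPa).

325000 kPa

J = πd⁴/32 = π(0.0413)⁴/32 = 2.856×10^-7 m⁴.
Shear stress varies linearly with radius: τ = T·r/J = 8680 × 0.0107 / 2.856×10^-7 = 3.252×10^8 Pa.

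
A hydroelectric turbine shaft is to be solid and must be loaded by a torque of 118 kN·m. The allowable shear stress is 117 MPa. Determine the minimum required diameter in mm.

173 mm

For a solid shaft τ_max = 16T/(πd³), so d = (16T/(π τ_allow))^(1/3) = (16·118000/(π·1.17×10^8))^(1/3) = 0.1725 m.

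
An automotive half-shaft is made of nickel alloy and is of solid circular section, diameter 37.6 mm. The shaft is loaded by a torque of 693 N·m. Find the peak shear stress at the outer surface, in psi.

J = πd⁴/32 = π(0.0376)⁴/32 = 1.962×10^-7 m⁴.
τ_max = T·r/J = 693.0 × 0.0188 / 1.962×10^-7 = 6.640×10^7 Pa.

9630 psi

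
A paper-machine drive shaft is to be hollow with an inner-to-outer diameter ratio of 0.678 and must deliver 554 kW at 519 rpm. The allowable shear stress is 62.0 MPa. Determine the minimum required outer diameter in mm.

ω = 2π·519/60 = 54.35 rad/s, so T = P/ω = 554×10³ / 54.35 = 10190 N·m.
For a hollow shaft with d_i/d_o = 0.678: τ_max = 16T/(π d_o³ (1−k⁴)), so d_o = [16T/(π τ_allow (1−k⁴))]^(1/3) = [16·10190/(π·6.20×10^7·0.7887)]^(1/3) = 0.1020 m.

102 mm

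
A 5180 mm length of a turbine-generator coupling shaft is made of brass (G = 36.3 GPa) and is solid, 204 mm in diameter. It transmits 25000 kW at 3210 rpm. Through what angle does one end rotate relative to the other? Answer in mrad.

62.4 mrad

ω = 2π·3210/60 = 336.2 rad/s, so T = P/ω = 25000×10³ / 336.2 = 74370 N·m.
J = πd⁴/32 = π(0.204)⁴/32 = 1.700×10^-4 m⁴.
θ = T·L/(G·J) = 74370 × 5.18 / (36.3×10⁹ × 1.700×10^-4) = 0.06242 rad.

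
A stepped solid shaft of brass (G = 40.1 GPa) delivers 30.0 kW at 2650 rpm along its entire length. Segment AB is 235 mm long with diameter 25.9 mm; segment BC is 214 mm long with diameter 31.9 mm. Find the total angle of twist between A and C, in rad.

ω = 2π·2650/60 = 277.5 rad/s, so T = P/ω = 30.0×10³ / 277.5 = 108.1 N·m.
J_AB = π(0.0259)⁴/32 = 4.42×10^-8 m⁴; J_BC = π(0.0319)⁴/32 = 1.02×10^-7 m⁴.
θ = (T/G)·Σ L_i/J_i = (108.1/40.1×10⁹)·(0.235/4.42×10^-8 + 0.214/1.02×10^-7) = 0.02002 rad.

0.0200 rad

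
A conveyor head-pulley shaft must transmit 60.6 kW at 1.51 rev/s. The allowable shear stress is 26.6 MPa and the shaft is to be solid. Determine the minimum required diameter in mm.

ω = 2π·1.51 = 9.488 rad/s, so T = P/ω = 60.6×10³ / 9.488 = 6387 N·m.
For a solid shaft τ_max = 16T/(πd³), so d = (16T/(π τ_allow))^(1/3) = (16·6387/(π·2.66×10^7))^(1/3) = 0.1069 m.

107 mm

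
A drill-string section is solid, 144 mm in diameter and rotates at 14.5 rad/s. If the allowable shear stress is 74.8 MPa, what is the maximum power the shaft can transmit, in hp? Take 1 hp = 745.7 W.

J = πd⁴/32 = π(0.144)⁴/32 = 4.221×10^-5 m⁴.
T_max = τ_allow·J/r = 7.48×10^7 × 4.221×10^-5 / 0.0720 = 43850 N·m.
ω = 14.5 rad/s, so P_max = T_max·ω = 6.359×10^5 W.

853 hp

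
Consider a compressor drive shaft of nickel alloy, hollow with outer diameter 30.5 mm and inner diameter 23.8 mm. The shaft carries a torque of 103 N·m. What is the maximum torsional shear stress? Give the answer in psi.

4260 psi

J = π(d_o⁴ − d_i⁴)/32 = π(0.0305⁴ − 0.0238⁴)/32 = 5.346×10^-8 m⁴.
τ_max = T·r/J = 103.0 × 0.0152 / 5.346×10^-8 = 2.938×10^7 Pa.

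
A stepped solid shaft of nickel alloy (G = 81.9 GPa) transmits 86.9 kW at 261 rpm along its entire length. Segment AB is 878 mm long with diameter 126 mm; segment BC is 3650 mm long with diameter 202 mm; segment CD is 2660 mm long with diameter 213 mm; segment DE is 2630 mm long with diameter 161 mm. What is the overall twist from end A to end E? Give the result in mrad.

4.30 mrad

ω = 2π·261/60 = 27.33 rad/s, so T = P/ω = 86.9×10³ / 27.33 = 3179 N·m.
J_AB = π(0.126)⁴/32 = 2.47×10^-5 m⁴; J_BC = π(0.202)⁴/32 = 1.63×10^-4 m⁴; J_CD = π(0.213)⁴/32 = 2.02×10^-4 m⁴; J_DE = π(0.161)⁴/32 = 6.60×10^-5 m⁴.
θ = (T/G)·Σ L_i/J_i = (3179/81.9×10⁹)·(0.878/2.47×10^-5 + 3.65/1.63×10^-4 + 2.66/2.02×10^-4 + 2.63/6.60×10^-5) = 4.303×10^-3 rad.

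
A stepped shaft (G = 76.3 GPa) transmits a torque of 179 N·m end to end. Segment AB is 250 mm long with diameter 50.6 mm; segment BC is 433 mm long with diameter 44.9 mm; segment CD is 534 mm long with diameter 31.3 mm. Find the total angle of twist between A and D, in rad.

0.0168 rad

J_AB = π(0.0506)⁴/32 = 6.44×10^-7 m⁴; J_BC = π(0.0449)⁴/32 = 3.99×10^-7 m⁴; J_CD = π(0.0313)⁴/32 = 9.42×10^-8 m⁴.
θ = (T/G)·Σ L_i/J_i = (179.0/76.3×10⁹)·(0.250/6.44×10^-7 + 0.433/3.99×10^-7 + 0.534/9.42×10^-8) = 0.01675 rad.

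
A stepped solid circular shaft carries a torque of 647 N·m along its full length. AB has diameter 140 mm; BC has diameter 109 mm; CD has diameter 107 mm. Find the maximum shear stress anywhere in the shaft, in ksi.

Under the same torque, τ_max = 16T/(πd³) is largest where d is smallest — segment CD (d = 107 mm).
τ_max = 16·647.0/(π·(0.107)³) = 2.690×10^6 Pa.

0.390 ksi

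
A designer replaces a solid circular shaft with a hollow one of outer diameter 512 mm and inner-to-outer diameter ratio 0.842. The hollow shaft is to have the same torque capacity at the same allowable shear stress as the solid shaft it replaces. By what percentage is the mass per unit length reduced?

53.6 %

Equal τ_max and T ⇒ the solid shaft needs d_s³ = d_o³(1−k⁴), so d_s = 512·(1−0.842⁴)^(1/3) = 405.7 mm.
Area ratio A_h/A_s = d_o²(1−k²)/d_s² = (1−k²)/(1−k⁴)^(2/3) = 0.4636.
Mass saving = 1 − 0.4636 = 53.6 %.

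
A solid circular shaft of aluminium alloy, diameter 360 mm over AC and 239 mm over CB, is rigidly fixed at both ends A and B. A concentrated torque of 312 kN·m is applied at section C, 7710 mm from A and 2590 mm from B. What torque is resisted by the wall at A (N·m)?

198000 N·m

Compatibility: T_A·a/J_AC = T_B·b/J_CB with T_A + T_B = T₀.
J_AC = 1.65×10^-3 m⁴, J_CB = 3.20×10^-4 m⁴, so T_A = T₀·(J_AC/a)/((J_AC/a)+(J_CB/b)) = 197700 N·m, T_B = 114300 N·m.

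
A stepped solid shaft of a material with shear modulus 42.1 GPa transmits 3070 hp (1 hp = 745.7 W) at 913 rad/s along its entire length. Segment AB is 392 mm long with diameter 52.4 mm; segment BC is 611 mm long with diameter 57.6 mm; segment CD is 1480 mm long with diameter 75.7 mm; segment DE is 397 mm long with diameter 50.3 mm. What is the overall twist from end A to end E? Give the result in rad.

ω = 913 rad/s, so T = P/ω = 3070×745.7 / 913.0 = 2507 N·m.
J_AB = π(0.0524)⁴/32 = 7.40×10^-7 m⁴; J_BC = π(0.0576)⁴/32 = 1.08×10^-6 m⁴; J_CD = π(0.0757)⁴/32 = 3.22×10^-6 m⁴; J_DE = π(0.0503)⁴/32 = 6.28×10^-7 m⁴.
θ = (T/G)·Σ L_i/J_i = (2507/42.1×10⁹)·(0.392/7.40×10^-7 + 0.611/1.08×10^-6 + 1.48/3.22×10^-6 + 0.397/6.28×10^-7) = 0.1302 rad.

0.130 rad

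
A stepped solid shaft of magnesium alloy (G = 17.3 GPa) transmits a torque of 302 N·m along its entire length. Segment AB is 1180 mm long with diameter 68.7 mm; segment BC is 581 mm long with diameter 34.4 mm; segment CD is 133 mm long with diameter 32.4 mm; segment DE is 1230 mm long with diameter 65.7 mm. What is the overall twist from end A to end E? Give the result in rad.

0.116 rad

J_AB = π(0.0687)⁴/32 = 2.19×10^-6 m⁴; J_BC = π(0.0344)⁴/32 = 1.37×10^-7 m⁴; J_CD = π(0.0324)⁴/32 = 1.08×10^-7 m⁴; J_DE = π(0.0657)⁴/32 = 1.83×10^-6 m⁴.
θ = (T/G)·Σ L_i/J_i = (302.0/17.3×10⁹)·(1.18/2.19×10^-6 + 0.581/1.37×10^-7 + 0.133/1.08×10^-7 + 1.23/1.83×10^-6) = 0.1164 rad.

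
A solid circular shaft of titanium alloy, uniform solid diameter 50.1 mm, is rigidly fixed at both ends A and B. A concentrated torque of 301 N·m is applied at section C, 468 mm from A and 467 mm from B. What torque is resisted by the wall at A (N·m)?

150 N·m

With uniform GJ and both ends fixed, compatibility θ_AC = θ_CB gives T_A·a = T_B·b, together with T_A + T_B = T₀.
T_A = T₀·b/(a+b) = 301.0·467/935.0 = 150.3 N·m; T_B = 150.7 N·m.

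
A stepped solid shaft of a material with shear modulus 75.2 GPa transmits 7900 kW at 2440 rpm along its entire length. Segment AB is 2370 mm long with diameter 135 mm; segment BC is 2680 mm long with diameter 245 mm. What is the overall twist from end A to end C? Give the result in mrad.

ω = 2π·2440/60 = 255.5 rad/s, so T = P/ω = 7900×10³ / 255.5 = 30920 N·m.
J_AB = π(0.135)⁴/32 = 3.26×10^-5 m⁴; J_BC = π(0.245)⁴/32 = 3.54×10^-4 m⁴.
θ = (T/G)·Σ L_i/J_i = (30920/75.2×10⁹)·(2.37/3.26×10^-5 + 2.68/3.54×10^-4) = 0.03300 rad.

33.0 mrad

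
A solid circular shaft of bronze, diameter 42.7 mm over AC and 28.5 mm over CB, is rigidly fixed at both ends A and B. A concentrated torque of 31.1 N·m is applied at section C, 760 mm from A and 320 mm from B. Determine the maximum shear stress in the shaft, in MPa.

Compatibility: T_A·a/J_AC = T_B·b/J_CB with T_A + T_B = T₀.
J_AC = 3.26×10^-7 m⁴, J_CB = 6.48×10^-8 m⁴, so T_A = T₀·(J_AC/a)/((J_AC/a)+(J_CB/b)) = 21.14 N·m, T_B = 9.963 N·m.
τ in each portion: τ_AC = 1.38×10^6 Pa, τ_CB = 2.19×10^6 Pa; maximum is in CB.
τ_max = T_CB·r/J = 9.963·0.0143/6.48×10^-8 = 2.192×10^6 Pa.

2.19 MPa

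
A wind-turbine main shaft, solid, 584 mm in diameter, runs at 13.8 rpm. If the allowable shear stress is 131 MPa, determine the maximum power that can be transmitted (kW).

7400 kW

J = πd⁴/32 = π(0.584)⁴/32 = 0.01142 m⁴.
T_max = τ_allow·J/r = 1.31×10^8 × 0.01142 / 0.292 = 5.123e6 N·m.
ω = 2π·13.8/60 = 1.445 rad/s, so P_max = T_max·ω = 7.404×10^6 W.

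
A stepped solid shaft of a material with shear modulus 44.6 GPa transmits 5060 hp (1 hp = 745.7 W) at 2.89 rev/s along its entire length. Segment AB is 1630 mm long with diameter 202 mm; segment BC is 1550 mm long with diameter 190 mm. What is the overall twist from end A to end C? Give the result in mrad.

ω = 2π·2.89 = 18.16 rad/s, so T = P/ω = 5060×745.7 / 18.16 = 207800 N·m.
J_AB = π(0.202)⁴/32 = 1.63×10^-4 m⁴; J_BC = π(0.190)⁴/32 = 1.28×10^-4 m⁴.
θ = (T/G)·Σ L_i/J_i = (207800/44.6×10⁹)·(1.63/1.63×10^-4 + 1.55/1.28×10^-4) = 0.1029 rad.

103 mrad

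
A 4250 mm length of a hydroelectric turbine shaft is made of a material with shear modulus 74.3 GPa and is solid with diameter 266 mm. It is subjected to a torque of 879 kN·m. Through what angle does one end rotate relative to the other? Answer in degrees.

J = πd⁴/32 = π(0.266)⁴/32 = 4.915×10^-4 m⁴.
θ = T·L/(G·J) = 879000 × 4.25 / (74.3×10⁹ × 4.915×10^-4) = 0.1023 rad.

5.86°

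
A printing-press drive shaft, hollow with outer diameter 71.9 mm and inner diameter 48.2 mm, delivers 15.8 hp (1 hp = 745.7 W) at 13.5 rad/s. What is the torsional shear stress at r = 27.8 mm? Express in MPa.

11.6 MPa

ω = 13.5 rad/s, so T = P/ω = 15.8×745.7 / 13.50 = 872.7 N·m.
J = π(d_o⁴ − d_i⁴)/32 = π(0.0719⁴ − 0.0482⁴)/32 = 2.094×10^-6 m⁴.
Shear stress varies linearly with radius: τ = T·r/J = 872.7 × 0.0278 / 2.094×10^-6 = 1.159×10^7 Pa.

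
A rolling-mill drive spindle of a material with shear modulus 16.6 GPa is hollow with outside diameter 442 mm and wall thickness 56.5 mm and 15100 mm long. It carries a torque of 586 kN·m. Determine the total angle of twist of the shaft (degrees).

11.8°

J = π(d_o⁴ − d_i⁴)/32 = π(0.442⁴ − 0.329⁴)/32 = 2.597×10^-3 m⁴.
θ = T·L/(G·J) = 586000 × 15.1 / (16.6×10⁹ × 2.597×10^-3) = 0.2053 rad.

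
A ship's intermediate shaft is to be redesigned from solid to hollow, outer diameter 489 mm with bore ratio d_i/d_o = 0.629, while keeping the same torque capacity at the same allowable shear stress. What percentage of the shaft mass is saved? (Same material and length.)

Equal τ_max and T ⇒ the solid shaft needs d_s³ = d_o³(1−k⁴), so d_s = 489·(1−0.629⁴)^(1/3) = 462.0 mm.
Area ratio A_h/A_s = d_o²(1−k²)/d_s² = (1−k²)/(1−k⁴)^(2/3) = 0.6770.
Mass saving = 1 − 0.6770 = 32.3 %.

32.3 %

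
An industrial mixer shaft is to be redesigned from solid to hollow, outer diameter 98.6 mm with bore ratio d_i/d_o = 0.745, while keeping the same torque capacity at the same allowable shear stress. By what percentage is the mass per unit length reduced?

Equal τ_max and T ⇒ the solid shaft needs d_s³ = d_o³(1−k⁴), so d_s = 98.6·(1−0.745⁴)^(1/3) = 87.21 mm.
Area ratio A_h/A_s = d_o²(1−k²)/d_s² = (1−k²)/(1−k⁴)^(2/3) = 0.5688.
Mass saving = 1 − 0.5688 = 43.1 %.

43.1 %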